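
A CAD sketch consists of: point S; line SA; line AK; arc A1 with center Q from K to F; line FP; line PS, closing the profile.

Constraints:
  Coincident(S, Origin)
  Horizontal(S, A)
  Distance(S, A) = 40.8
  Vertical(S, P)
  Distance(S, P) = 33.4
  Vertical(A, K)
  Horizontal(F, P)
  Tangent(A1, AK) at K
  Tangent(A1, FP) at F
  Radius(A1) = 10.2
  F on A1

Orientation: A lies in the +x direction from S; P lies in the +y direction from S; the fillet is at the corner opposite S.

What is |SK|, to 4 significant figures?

46.93

S is at the origin; SA is horizontal with |SA| = 40.8 and A on the +x side, so A = (40.80, 0.000). S and P share the same x with |SP| = 33.4 and P on the +y side, so P = (0.000, 33.40). The virtual corner opposite S is at (40.80, 33.40). Since A1 is tangent to AK there, QK ⟂ AK and tangency of A1 to FP means the radius QF is perpendicular to FP, with radius 10.2, so the center Q sits 10.2 in from both sides at Q = (30.60, 23.20). That places the tangent points at K = (40.80, 23.20) on AK and F = (30.60, 33.40) on FP. Then |SK| = |K − S| = 46.93.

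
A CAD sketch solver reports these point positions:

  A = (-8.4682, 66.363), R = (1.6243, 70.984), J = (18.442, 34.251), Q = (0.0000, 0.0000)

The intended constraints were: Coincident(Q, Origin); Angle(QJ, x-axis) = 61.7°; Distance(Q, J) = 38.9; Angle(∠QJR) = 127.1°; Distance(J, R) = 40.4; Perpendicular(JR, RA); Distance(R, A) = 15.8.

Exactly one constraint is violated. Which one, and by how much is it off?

Distance(R, A) = 15.8 — off by 4.70.

Q = (0.00, 0.00) ✓; QJ at 61.70° ✓; |QJ| = 38.90 ✓; ∠QJR = 127.1° ✓; |JR| = 40.40 ✓; ∠(JR, RA) = 90.00° ✓; |RA| = 11.10 ✗.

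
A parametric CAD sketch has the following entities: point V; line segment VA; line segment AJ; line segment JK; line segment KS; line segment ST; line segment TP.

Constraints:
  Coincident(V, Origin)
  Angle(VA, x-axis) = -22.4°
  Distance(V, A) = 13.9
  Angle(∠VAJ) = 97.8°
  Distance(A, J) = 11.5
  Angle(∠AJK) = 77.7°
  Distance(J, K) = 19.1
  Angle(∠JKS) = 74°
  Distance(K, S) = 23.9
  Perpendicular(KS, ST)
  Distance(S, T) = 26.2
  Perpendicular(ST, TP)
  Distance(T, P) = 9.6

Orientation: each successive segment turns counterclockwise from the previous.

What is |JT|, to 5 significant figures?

20.217

V is at the origin; VA runs at -22.4° with length 13.9, so A = (12.851, -5.2969). ∠VAJ = 97.8° gives AJ at 59.800° from the x-axis; with |AJ| = 11.5, J = (18.636, 4.6423). ∠AJK = 77.7° gives JK at 162.10° from the x-axis; with |JK| = 19.1, K = (0.46047, 10.513). ∠JKS = 74.0° gives KS at -91.900° from the x-axis; with |KS| = 23.9, S = (-0.33194, -13.374). KS ⟂ ST, so ST runs at -1.9000°; with |ST| = 26.2, T = (25.854, -14.243). Then |JT| = |T − J| = 20.217.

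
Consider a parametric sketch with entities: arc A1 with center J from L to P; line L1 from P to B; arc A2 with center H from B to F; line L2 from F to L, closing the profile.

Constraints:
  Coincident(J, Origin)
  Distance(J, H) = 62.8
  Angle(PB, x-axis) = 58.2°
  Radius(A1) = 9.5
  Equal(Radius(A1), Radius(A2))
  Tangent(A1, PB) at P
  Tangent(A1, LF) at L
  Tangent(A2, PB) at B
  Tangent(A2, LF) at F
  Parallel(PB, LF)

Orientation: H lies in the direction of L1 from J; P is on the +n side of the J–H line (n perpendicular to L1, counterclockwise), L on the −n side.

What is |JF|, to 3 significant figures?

63.5

Tangency of A1 to both parallel lines with radius 9.5 puts P and L at J ± 9.5·n: P = (-8.07, 5.01), L = (8.07, -5.01). Equal radii place B and F the same way about H: B = H + 9.5·n = (25.0, 58.4), F = H − 9.5·n = (41.2, 48.4). Then |JF| = |F − J| = 63.5.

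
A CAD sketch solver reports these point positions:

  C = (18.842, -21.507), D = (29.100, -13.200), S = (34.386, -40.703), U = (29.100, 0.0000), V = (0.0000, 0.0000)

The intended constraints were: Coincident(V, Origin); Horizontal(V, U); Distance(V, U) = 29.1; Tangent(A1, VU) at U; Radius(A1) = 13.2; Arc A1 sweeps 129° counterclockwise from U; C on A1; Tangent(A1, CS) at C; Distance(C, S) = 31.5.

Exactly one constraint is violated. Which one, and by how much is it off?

Distance(C, S) = 31.5 — off by 6.80.

V = (0.00, 0.00) ✓; V.y = 0.00, U.y = 0.00 ✓; |VU| = 29.10 ✓; ∠(DU, UV) = 90.00° ✓; |DU| = 13.20 ✓; bearing(D→C) − bearing(D→U) = 129.0° ✓; |DC| = 13.20 ✓; ∠(DC, CS) = 90.00° ✓; |CS| = 24.70 ✗.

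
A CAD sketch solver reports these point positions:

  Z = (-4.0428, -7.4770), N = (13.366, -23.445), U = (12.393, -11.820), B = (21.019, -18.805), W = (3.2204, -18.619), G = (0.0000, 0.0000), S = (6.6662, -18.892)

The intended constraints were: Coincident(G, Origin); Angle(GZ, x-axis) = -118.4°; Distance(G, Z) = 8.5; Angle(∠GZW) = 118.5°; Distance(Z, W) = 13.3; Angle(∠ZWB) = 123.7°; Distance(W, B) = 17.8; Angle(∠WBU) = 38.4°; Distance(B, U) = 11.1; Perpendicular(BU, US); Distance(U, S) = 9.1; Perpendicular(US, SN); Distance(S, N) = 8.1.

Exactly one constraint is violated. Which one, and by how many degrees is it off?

Perpendicular(US, SN) — off by 4.80°.

G = (0.00, 0.00) ✓; GZ at -118.4° ✓; |GZ| = 8.500 ✓; ∠GZW = 118.5° ✓; |ZW| = 13.30 ✓; ∠ZWB = 123.7° ✓; |WB| = 17.80 ✓; ∠WBU = 38.40° ✓; |BU| = 11.10 ✓; ∠(BU, US) = 90.00° ✓; |US| = 9.100 ✓; ∠(US, SN) = 94.80° ✗; |SN| = 8.100 ✓.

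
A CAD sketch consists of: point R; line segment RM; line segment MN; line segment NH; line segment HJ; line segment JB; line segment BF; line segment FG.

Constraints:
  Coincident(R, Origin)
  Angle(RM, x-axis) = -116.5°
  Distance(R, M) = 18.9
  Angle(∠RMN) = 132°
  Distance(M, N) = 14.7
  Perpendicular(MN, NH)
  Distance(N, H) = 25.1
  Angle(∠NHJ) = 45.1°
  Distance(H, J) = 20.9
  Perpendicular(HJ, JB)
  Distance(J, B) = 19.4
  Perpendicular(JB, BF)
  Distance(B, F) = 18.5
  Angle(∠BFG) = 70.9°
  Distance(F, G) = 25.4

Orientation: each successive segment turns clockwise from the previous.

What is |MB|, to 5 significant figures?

14.007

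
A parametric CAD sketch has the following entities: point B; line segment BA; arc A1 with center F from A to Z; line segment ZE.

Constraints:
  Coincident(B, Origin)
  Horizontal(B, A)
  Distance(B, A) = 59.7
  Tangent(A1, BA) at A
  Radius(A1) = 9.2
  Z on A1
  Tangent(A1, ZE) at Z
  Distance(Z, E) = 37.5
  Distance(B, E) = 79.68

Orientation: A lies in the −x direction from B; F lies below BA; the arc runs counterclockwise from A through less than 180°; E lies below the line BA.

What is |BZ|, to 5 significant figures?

69.603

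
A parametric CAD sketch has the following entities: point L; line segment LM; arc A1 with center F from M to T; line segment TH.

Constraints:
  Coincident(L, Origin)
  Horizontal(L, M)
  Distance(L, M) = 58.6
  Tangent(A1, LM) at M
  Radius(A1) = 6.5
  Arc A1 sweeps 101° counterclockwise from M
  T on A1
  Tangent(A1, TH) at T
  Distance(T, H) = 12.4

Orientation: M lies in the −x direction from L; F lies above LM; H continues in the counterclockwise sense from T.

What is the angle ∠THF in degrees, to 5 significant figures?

27.663°

L is at the origin; L and M share the same y with |LM| = 58.6 and M on the −x side, so M = (-58.600, 0.0000). The tangent condition forces FM to be normal to LM, so F = M + (0, 6.5) = (-58.600, 6.5000). On A1, M sits at bearing -90° from F; a 101° counterclockwise sweep puts T at bearing 11°, so T = F + 6.5·(cos 11°, sin 11°) = (-52.219, 7.7403). The tangent condition forces FT to be normal to TH, so TH runs along (−sin 11°, cos 11°); with |TH| = 12.4, H = (-54.585, 19.912). Then cos ∠THF = HT·HF / (|HT||HF|), giving 27.663°.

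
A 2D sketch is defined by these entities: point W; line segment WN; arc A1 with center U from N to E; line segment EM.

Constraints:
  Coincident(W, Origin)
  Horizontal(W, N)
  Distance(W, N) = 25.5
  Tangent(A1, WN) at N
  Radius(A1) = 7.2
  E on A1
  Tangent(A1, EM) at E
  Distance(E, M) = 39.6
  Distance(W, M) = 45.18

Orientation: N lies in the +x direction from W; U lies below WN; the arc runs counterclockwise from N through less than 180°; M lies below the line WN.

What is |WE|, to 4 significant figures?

19.31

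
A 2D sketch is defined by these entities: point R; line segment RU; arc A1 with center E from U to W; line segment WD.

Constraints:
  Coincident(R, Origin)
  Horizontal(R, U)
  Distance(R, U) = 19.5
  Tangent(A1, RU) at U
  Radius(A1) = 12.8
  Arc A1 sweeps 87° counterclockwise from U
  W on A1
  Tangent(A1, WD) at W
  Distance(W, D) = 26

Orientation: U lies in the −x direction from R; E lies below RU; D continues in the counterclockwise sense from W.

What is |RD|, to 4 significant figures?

50.82

R is at the origin; RU is horizontal with |RU| = 19.5 and U on the −x side, so U = (-19.50, 0.000). Tangency of A1 to RU means the radius EU is perpendicular to RU, so E = U + (0, -12.8) = (-19.50, -12.80). On A1, U sits at bearing 90° from E; an 87° counterclockwise sweep puts W at bearing 177°, so W = E + 12.8·(cos 177°, sin 177°) = (-32.28, -12.13). Tangency of A1 to WD means the radius EW is perpendicular to WD, so WD runs along (−sin 177°, cos 177°); with |WD| = 26.0, D = (-33.64, -38.09). Then |RD| = |D − R| = 50.82.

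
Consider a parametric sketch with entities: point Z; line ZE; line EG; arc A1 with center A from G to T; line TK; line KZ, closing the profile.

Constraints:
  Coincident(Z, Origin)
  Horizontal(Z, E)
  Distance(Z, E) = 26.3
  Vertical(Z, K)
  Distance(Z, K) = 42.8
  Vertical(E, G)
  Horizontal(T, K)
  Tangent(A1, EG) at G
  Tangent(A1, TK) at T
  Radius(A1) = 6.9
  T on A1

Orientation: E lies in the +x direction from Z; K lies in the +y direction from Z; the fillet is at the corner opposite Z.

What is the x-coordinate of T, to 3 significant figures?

19.4

Z is at the origin; Z and E share the same y with |ZE| = 26.3 and E on the +x side, so E = (26.3, 0.00). ZK is vertical with |ZK| = 42.8 and K on the +y side, so K = (0.00, 42.8). The virtual corner opposite Z is at (26.3, 42.8). The tangent condition forces AG to be normal to EG and the tangent condition forces AT to be normal to TK, with radius 6.9, so the center A sits 6.9 in from both sides at A = (19.4, 35.9). That places the tangent points at G = (26.3, 35.9) on EG and T = (19.4, 42.8) on TK. So T.x = 19.4.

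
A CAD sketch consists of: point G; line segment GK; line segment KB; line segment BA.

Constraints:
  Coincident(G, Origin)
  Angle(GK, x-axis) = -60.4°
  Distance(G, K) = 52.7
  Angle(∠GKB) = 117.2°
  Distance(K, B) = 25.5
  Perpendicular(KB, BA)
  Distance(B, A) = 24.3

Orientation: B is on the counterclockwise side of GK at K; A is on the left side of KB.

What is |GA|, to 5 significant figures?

54.485

G is at the origin; GK runs at -60.4° with length 52.7, so K = 52.7·(cos -60.4°, sin -60.4°) = (26.031, -45.822). ∠GKB = 117.2°, so KB runs at -60.4° + (180° − 117.2°) = 2.4000° from the x-axis; with |KB| = 25.5, B = K + 25.5·(cos 2.4000°, sin 2.4000°) = (51.508, -44.755). The perpendicularity gives BA at right angles to KB; with |BA| = 24.3 on the left of KB, A = B + 24.3·(-0.041876, 0.99912) = (50.491, -20.476). Then |GA| = |A − G| = 54.485.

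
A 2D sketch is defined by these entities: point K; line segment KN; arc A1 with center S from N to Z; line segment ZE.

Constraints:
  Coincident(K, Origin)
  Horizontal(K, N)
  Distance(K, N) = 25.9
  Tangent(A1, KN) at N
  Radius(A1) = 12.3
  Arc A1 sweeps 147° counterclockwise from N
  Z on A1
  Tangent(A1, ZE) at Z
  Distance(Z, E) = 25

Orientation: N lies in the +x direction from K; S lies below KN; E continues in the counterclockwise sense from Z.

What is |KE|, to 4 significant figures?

54.09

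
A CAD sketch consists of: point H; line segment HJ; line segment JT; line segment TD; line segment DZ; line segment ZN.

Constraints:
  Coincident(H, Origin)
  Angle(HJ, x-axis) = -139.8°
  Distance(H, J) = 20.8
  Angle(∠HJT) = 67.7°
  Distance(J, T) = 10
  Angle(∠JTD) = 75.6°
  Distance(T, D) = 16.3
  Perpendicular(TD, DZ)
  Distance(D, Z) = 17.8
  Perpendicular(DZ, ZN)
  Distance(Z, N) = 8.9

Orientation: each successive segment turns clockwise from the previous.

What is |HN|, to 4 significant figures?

23.67

H is at the origin; HJ runs at -139.8° with length 20.8, so J = (-15.89, -13.43). ∠HJT = 67.7° gives JT at 107.9° from the x-axis; with |JT| = 10.0, T = (-18.96, -3.910). ∠JTD = 75.6° gives TD at 3.500° from the x-axis; with |TD| = 16.3, D = (-2.691, -2.914). TD ⟂ DZ, so DZ runs at -86.50°; with |DZ| = 17.8, Z = (-1.604, -20.68). DZ ⟂ ZN, so ZN runs at -176.5°; with |ZN| = 8.9, N = (-10.49, -21.22). Then |HN| = |N − H| = 23.67.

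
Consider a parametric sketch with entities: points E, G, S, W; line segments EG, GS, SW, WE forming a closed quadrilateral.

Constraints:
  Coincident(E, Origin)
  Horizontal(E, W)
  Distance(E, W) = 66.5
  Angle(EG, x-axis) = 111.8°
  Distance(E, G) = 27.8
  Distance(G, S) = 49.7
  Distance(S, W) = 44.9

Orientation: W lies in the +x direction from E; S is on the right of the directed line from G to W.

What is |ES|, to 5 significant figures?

25.515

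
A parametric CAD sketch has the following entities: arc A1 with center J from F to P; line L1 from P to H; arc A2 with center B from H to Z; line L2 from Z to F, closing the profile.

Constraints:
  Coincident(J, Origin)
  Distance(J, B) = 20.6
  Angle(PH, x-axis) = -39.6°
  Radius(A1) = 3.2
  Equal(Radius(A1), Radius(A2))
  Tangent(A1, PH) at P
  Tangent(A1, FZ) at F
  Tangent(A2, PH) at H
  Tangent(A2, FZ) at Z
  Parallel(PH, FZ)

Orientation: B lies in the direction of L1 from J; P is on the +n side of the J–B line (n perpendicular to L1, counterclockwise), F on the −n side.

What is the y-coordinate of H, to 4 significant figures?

-10.67

The slot axis is L1's direction at -39.6°, so u = (cos -39.6°, sin -39.6°) = (0.7705, -0.6374) and n = (−sin -39.6°, cos -39.6°) = (0.6374, 0.7705). J is at the origin and B lies 20.6 along u from J, so B = 20.6·u = (15.87, -13.13). Tangency of A1 to both parallel lines with radius 3.2 puts P and F at J ± 3.2·n: P = (2.040, 2.466), F = (-2.040, -2.466). Equal radii place H and Z the same way about B: H = B + 3.2·n = (17.91, -10.67), Z = B − 3.2·n = (13.83, -15.60). So H.y = -10.67.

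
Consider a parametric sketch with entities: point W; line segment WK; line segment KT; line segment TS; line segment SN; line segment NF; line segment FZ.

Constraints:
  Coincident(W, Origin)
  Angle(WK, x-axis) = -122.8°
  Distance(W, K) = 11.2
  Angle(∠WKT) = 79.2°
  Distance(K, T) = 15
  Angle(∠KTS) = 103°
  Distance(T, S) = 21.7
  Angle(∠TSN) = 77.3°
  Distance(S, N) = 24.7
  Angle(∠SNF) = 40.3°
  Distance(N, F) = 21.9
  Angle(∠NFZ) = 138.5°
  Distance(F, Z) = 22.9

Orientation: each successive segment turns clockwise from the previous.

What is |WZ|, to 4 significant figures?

32.81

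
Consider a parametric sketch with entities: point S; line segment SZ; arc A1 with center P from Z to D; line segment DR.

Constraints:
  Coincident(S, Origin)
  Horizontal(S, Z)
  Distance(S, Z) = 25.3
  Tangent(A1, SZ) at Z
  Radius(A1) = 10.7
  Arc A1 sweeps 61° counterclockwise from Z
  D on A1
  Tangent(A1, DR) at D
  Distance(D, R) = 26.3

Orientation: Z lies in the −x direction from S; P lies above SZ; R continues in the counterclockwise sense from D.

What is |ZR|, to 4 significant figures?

36.08

S is at the origin; SZ is horizontal with |SZ| = 25.3 and Z on the −x side, so Z = (-25.30, 0.000). A1 meets SZ tangentially, so PZ is at right angles to SZ, so P = Z + (0, 10.7) = (-25.30, 10.70). On A1, Z sits at bearing -90° from P; a 61° counterclockwise sweep puts D at bearing -29°, so D = P + 10.7·(cos -29°, sin -29°) = (-15.94, 5.513). Since A1 is tangent to DR there, PD ⟂ DR, so DR runs along (−sin -29°, cos -29°); with |DR| = 26.3, R = (-3.191, 28.52). Then |ZR| = |R − Z| = 36.08.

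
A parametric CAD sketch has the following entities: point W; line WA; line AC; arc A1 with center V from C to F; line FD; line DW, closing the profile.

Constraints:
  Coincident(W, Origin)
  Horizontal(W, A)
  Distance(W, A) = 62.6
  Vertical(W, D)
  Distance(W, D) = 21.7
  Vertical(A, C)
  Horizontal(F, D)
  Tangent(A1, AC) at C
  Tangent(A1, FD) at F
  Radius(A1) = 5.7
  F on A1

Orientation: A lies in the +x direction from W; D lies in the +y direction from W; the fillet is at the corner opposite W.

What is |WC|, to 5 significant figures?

64.612

W is at the origin; WA is horizontal with |WA| = 62.6 and A on the +x side, so A = (62.600, 0.0000). W and D share the same x with |WD| = 21.7 and D on the +y side, so D = (0.0000, 21.700). The virtual corner opposite W is at (62.600, 21.700). A1 meets AC tangentially, so VC is at right angles to AC and since A1 is tangent to FD there, VF ⟂ FD, with radius 5.7, so the center V sits 5.7 in from both sides at V = (56.900, 16.000). That places the tangent points at C = (62.600, 16.000) on AC and F = (56.900, 21.700) on FD. Then |WC| = |C − W| = 64.612.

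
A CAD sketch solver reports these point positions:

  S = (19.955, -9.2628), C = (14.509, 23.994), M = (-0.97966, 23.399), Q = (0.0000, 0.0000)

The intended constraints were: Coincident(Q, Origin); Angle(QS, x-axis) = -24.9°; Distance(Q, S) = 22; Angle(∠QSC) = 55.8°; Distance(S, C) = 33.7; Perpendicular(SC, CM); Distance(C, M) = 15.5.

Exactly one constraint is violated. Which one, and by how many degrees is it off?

Perpendicular(SC, CM) — off by 7.10°.

Q = (0.00, 0.00) ✓; QS at -24.90° ✓; |QS| = 22.00 ✓; ∠QSC = 55.80° ✓; |SC| = 33.70 ✓; ∠(SC, CM) = 82.90° ✗; |CM| = 15.50 ✓.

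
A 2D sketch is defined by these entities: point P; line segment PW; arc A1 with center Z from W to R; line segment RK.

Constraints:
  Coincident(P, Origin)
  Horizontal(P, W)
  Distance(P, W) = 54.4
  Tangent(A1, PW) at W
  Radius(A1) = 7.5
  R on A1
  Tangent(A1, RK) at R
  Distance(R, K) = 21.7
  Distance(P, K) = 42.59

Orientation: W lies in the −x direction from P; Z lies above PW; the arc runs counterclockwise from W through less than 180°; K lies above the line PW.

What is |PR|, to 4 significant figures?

48.17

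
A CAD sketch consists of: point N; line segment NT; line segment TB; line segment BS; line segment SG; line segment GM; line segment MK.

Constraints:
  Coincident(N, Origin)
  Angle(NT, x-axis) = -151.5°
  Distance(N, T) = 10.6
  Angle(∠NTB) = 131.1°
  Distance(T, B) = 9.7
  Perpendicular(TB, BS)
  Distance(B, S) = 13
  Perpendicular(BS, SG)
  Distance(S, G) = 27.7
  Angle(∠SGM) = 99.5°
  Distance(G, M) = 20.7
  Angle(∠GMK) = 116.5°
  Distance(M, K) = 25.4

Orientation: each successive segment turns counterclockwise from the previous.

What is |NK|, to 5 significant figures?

30.941

N is at the origin; NT runs at -151.5° with length 10.6, so T = (-9.3155, -5.0579). ∠NTB = 131.1° gives TB at -102.60° from the x-axis; with |TB| = 9.7, B = (-11.431, -14.524). TB ⟂ BS, so BS runs at -12.600°; with |BS| = 13.0, S = (1.2555, -17.360). The perpendicularity gives SG at right angles to BS, so SG runs at 77.400°; with |SG| = 27.7, G = (7.2980, 9.6728). ∠SGM = 99.5° gives GM at 157.90° from the x-axis; with |GM| = 20.7, M = (-11.881, 17.461). ∠GMK = 116.5° gives MK at -138.60° from the x-axis; with |MK| = 25.4, K = (-30.934, 0.66328). Then |NK| = |K − N| = 30.941.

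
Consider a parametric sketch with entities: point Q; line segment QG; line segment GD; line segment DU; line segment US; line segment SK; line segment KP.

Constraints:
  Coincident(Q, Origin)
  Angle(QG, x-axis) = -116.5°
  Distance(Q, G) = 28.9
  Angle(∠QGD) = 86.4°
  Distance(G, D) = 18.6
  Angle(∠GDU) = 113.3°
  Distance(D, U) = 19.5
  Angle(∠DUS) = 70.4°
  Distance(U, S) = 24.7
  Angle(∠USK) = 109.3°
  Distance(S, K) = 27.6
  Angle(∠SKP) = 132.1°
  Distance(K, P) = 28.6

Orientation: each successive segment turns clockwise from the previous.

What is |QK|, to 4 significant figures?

36.43

Q is at the origin; QG runs at -116.5° with length 28.9, so G = (-12.90, -25.86). ∠QGD = 86.4° gives GD at 149.9° from the x-axis; with |GD| = 18.6, D = (-28.99, -16.54). ∠GDU = 113.3° gives DU at 83.20° from the x-axis; with |DU| = 19.5, U = (-26.68, 2.827). ∠DUS = 70.4° gives US at -26.40° from the x-axis; with |US| = 24.7, S = (-4.554, -8.155). ∠USK = 109.3° gives SK at -97.10° from the x-axis; with |SK| = 27.6, K = (-7.965, -35.54). Then |QK| = |K − Q| = 36.43.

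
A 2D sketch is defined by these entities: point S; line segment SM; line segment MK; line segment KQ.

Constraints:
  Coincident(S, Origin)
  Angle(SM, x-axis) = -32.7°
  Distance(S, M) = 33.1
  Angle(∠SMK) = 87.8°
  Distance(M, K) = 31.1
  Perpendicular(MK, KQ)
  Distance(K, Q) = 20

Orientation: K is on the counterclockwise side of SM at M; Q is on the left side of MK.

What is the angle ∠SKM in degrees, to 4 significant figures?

47.95°

S is at the origin; SM runs at -32.7° with length 33.1, so M = 33.1·(cos -32.7°, sin -32.7°) = (27.85, -17.88). ∠SMK = 87.8°, so MK runs at -32.7° + (180° − 87.8°) = 59.50° from the x-axis; with |MK| = 31.1, K = M + 31.1·(cos 59.50°, sin 59.50°) = (43.64, 8.915). Then cos ∠SKM = KS·KM / (|KS||KM|), giving 47.95°.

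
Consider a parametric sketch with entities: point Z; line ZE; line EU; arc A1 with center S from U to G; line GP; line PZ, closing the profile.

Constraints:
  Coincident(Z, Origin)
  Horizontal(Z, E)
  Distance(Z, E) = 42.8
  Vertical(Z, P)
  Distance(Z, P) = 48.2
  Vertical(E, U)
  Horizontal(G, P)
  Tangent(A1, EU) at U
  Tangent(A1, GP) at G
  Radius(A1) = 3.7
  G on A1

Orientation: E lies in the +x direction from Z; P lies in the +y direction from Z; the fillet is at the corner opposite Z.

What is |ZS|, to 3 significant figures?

59.2

Z is at the origin; ZE is horizontal with |ZE| = 42.8 and E on the +x side, so E = (42.8, 0.00). ZP is vertical with |ZP| = 48.2 and P on the +y side, so P = (0.00, 48.2). The virtual corner opposite Z is at (42.8, 48.2). A1 meets EU tangentially, so SU is at right angles to EU and tangency of A1 to GP means the radius SG is perpendicular to GP, with radius 3.7, so the center S sits 3.7 in from both sides at S = (39.1, 44.5). Then |ZS| = |S − Z| = 59.2.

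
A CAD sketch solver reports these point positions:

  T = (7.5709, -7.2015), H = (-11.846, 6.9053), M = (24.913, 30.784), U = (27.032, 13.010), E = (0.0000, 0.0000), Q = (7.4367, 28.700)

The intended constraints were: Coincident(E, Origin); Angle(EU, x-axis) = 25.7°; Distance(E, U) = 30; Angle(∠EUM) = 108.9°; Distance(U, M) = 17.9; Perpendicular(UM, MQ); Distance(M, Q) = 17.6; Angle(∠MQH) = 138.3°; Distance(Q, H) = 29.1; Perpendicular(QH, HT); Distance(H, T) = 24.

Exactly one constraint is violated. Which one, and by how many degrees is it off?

Perpendicular(QH, HT) — off by 5.50°.

E = (0.00, 0.00) ✓; EU at 25.70° ✓; |EU| = 30.00 ✓; ∠EUM = 108.9° ✓; |UM| = 17.90 ✓; ∠(UM, MQ) = 90.00° ✓; |MQ| = 17.60 ✓; ∠MQH = 138.3° ✓; |QH| = 29.10 ✓; ∠(QH, HT) = 95.50° ✗; |HT| = 24.00 ✓.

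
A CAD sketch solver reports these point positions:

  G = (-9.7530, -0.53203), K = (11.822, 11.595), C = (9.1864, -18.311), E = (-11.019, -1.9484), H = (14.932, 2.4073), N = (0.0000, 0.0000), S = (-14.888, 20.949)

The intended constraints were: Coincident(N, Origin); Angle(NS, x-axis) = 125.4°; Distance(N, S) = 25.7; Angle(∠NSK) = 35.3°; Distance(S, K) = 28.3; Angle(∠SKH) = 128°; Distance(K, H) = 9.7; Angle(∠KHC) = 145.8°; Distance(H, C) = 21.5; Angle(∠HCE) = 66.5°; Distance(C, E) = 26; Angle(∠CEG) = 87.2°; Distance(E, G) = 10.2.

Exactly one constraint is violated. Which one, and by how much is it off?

Distance(E, G) = 10.2 — off by 8.30.

N = (0.00, 0.00) ✓; NS at 125.4° ✓; |NS| = 25.70 ✓; ∠NSK = 35.30° ✓; |SK| = 28.30 ✓; ∠SKH = 128.0° ✓; |KH| = 9.700 ✓; ∠KHC = 145.8° ✓; |HC| = 21.50 ✓; ∠HCE = 66.50° ✓; |CE| = 26.00 ✓; ∠CEG = 87.21° ✓; |EG| = 1.900 ✗.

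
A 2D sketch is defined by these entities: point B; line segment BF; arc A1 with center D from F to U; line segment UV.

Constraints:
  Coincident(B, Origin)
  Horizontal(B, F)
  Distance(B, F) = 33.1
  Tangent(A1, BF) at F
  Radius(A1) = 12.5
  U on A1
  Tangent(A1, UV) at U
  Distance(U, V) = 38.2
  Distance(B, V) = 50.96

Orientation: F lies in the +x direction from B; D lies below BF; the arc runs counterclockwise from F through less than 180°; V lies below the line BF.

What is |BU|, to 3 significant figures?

23.3

B is at the origin; B and F share the same y with |BF| = 33.1 and F on the +x side, so F = (33.1, 0.00). Tangency of A1 to BF means the radius DF is perpendicular to BF, so D = F + (0, -12.5) = (33.1, -12.5). Since DU ⟂ UV (tangency), |DV| = √(12.5² + 38.2²) = 40.2 regardless of where U sits on A1. So V lies on both circle(B, 50.96) and circle(D, 40.2); the below-BF intersection is V = (15.4, -48.6). U is the foot of the tangent from V: U = (20.7, -10.8).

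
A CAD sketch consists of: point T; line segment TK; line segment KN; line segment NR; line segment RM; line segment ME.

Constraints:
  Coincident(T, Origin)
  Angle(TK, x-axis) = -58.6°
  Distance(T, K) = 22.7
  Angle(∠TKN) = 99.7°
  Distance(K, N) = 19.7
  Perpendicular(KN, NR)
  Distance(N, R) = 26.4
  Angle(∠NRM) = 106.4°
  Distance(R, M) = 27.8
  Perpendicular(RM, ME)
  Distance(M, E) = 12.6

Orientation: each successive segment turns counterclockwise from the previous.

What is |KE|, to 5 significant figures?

24.535

∠NRM = 106.4° gives RM at -174.70° from the x-axis; with |RM| = 27.8, M = (-7.3116, 9.8696). RM is perpendicular to ME, so ME runs at -84.700°; with |ME| = 12.6, E = (-6.1478, -2.6765). Then |KE| = |E − K| = 24.535.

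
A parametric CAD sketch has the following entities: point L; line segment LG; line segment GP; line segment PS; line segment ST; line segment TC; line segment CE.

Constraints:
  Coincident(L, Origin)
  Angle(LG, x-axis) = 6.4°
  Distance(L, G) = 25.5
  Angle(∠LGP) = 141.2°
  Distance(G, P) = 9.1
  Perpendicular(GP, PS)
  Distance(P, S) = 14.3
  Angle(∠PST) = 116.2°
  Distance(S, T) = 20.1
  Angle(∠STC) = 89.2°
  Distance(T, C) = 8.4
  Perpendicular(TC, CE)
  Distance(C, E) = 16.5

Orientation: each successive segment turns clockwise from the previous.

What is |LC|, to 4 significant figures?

7.346

L is at the origin; LG runs at 6.4° with length 25.5, so G = (25.34, 2.842). ∠LGP = 141.2° gives GP at -32.40° from the x-axis; with |GP| = 9.1, P = (33.02, -2.034). GP is perpendicular to PS, so PS runs at -122.4°; with |PS| = 14.3, S = (25.36, -14.11). ∠PST = 116.2° gives ST at 173.8° from the x-axis; with |ST| = 20.1, T = (5.380, -11.94). ∠STC = 89.2° gives TC at 83.00° from the x-axis; with |TC| = 8.4, C = (6.403, -3.599). Then |LC| = |C − L| = 7.346.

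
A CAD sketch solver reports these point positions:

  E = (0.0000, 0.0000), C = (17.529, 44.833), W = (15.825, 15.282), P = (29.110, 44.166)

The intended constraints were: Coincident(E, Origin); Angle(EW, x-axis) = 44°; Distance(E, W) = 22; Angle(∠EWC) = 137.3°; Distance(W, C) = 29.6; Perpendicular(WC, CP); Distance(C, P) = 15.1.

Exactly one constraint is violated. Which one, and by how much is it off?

Distance(C, P) = 15.1 — off by 3.50.

E = (0.00, 0.00) ✓; EW at 44.00° ✓; |EW| = 22.00 ✓; ∠EWC = 137.3° ✓; |WC| = 29.60 ✓; ∠(WC, CP) = 90.00° ✓; |CP| = 11.60 ✗.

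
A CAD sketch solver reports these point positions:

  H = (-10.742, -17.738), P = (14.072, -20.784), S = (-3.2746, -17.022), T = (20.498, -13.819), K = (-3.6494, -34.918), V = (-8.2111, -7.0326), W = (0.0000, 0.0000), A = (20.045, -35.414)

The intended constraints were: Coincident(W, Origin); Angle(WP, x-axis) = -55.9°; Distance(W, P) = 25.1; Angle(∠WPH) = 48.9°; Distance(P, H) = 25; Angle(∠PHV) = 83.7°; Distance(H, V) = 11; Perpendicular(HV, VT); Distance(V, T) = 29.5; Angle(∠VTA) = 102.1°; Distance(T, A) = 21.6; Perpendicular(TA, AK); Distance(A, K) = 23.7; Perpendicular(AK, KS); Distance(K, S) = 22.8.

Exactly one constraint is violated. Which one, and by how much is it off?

Distance(K, S) = 22.8 — off by 4.90.

W = (0.00, 0.00) ✓; WP at -55.90° ✓; |WP| = 25.10 ✓; ∠WPH = 48.90° ✓; |PH| = 25.00 ✓; ∠PHV = 83.70° ✓; |HV| = 11.00 ✓; ∠(HV, VT) = 90.00° ✓; |VT| = 29.50 ✓; ∠VTA = 102.1° ✓; |TA| = 21.60 ✓; ∠(TA, AK) = 90.00° ✓; |AK| = 23.70 ✓; ∠(AK, KS) = 90.00° ✓; |KS| = 17.90 ✗.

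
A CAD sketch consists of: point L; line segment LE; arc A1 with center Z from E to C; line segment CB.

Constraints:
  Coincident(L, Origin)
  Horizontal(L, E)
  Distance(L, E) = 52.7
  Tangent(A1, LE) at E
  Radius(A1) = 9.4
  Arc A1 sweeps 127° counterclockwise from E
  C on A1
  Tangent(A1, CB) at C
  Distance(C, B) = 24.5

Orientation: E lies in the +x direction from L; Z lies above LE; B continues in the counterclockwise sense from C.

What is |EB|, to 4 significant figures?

35.37

L is at the origin; L and E share the same y with |LE| = 52.7 and E on the +x side, so E = (52.70, 0.000). The tangent condition forces ZE to be normal to LE, so Z = E + (0, 9.4) = (52.70, 9.400). On A1, E sits at bearing -90° from Z; a 127° counterclockwise sweep puts C at bearing 37°, so C = Z + 9.4·(cos 37°, sin 37°) = (60.21, 15.06). Tangency of A1 to CB means the radius ZC is perpendicular to CB, so CB runs along (−sin 37°, cos 37°); with |CB| = 24.5, B = (45.46, 34.62). Then |EB| = |B − E| = 35.37.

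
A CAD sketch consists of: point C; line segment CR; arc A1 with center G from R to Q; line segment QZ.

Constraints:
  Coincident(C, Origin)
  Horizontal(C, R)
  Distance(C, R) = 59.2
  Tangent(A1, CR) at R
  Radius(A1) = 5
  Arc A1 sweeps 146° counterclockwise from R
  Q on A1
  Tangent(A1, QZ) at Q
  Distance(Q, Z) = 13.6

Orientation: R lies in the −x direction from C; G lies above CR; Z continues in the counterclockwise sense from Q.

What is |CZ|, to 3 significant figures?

69.7

On A1, R sits at bearing -90° from G; a 146° counterclockwise sweep puts Q at bearing 56°, so Q = G + 5.0·(cos 56°, sin 56°) = (-56.4, 9.15). A1 meets QZ tangentially, so GQ is at right angles to QZ, so QZ runs along (−sin 56°, cos 56°); with |QZ| = 13.6, Z = (-67.7, 16.8). Then |CZ| = |Z − C| = 69.7.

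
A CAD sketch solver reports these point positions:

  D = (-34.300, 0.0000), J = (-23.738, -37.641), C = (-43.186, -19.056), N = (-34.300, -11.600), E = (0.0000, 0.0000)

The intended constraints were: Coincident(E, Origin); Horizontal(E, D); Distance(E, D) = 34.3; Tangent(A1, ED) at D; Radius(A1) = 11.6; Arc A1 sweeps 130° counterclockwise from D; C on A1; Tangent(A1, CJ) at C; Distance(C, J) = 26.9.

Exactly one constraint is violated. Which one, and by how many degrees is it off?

Tangent(A1, CJ) at C — off by 6.30°.

E = (0.00, 0.00) ✓; E.y = 0.00, D.y = 0.00 ✓; |ED| = 34.30 ✓; ∠(ND, DE) = 90.00° ✓; |ND| = 11.60 ✓; bearing(N→C) − bearing(N→D) = 130.0° ✓; |NC| = 11.60 ✓; ∠(NC, CJ) = 83.70° ✗; |CJ| = 26.90 ✓.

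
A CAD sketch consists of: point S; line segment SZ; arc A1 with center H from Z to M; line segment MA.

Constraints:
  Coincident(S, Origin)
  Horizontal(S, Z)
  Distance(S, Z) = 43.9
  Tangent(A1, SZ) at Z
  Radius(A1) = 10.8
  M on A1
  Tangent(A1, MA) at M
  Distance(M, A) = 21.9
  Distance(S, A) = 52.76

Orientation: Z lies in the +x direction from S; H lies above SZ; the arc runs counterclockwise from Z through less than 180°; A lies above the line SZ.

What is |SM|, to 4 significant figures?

55.34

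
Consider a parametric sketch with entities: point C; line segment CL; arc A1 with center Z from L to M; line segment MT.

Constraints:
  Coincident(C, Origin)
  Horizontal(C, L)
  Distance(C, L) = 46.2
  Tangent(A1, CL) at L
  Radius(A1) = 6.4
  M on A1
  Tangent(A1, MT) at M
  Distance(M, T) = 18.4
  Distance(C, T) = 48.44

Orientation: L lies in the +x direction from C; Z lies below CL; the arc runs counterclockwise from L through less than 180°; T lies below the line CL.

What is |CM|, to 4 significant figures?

40.42

Checks: ∠(ZL, LC) = 90.00° ✓; |ZM| = 6.400 ✓; ∠(ZM, MT) = 90.00° ✓; |MT| = 18.40 ✓; |CT| = 48.44 ✓.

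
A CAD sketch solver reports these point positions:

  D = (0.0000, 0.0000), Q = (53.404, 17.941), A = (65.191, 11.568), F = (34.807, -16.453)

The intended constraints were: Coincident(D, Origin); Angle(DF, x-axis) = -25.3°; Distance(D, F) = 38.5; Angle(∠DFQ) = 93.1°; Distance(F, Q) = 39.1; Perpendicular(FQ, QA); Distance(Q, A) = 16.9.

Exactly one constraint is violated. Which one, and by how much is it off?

Distance(Q, A) = 16.9 — off by 3.50.

D = (0.00, 0.00) ✓; DF at -25.30° ✓; |DF| = 38.50 ✓; ∠DFQ = 93.10° ✓; |FQ| = 39.10 ✓; ∠(FQ, QA) = 90.00° ✓; |QA| = 13.40 ✗.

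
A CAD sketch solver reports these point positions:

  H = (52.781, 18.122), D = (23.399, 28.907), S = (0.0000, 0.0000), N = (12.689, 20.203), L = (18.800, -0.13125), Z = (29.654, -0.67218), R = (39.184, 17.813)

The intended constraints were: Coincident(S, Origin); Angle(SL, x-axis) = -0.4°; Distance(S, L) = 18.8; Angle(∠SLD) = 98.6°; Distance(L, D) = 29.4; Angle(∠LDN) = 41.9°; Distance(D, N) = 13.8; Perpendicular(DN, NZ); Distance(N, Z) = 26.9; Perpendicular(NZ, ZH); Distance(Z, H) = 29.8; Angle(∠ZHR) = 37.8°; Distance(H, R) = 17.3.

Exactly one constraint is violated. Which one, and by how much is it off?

Distance(H, R) = 17.3 — off by 3.70.

S = (0.00, 0.00) ✓; SL at -0.4000° ✓; |SL| = 18.80 ✓; ∠SLD = 98.60° ✓; |LD| = 29.40 ✓; ∠LDN = 41.90° ✓; |DN| = 13.80 ✓; ∠(DN, NZ) = 90.00° ✓; |NZ| = 26.90 ✓; ∠(NZ, ZH) = 90.00° ✓; |ZH| = 29.80 ✓; ∠ZHR = 37.80° ✓; |HR| = 13.60 ✗.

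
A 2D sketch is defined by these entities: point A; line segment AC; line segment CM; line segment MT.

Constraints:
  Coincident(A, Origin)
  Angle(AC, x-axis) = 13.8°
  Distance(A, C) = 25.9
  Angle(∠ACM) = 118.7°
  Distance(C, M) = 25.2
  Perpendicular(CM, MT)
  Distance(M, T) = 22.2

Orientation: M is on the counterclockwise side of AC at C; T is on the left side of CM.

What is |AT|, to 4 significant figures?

37.64

∠ACM = 118.7°, so CM runs at 13.8° + (180° − 118.7°) = 75.10° from the x-axis; with |CM| = 25.2, M = C + 25.2·(cos 75.10°, sin 75.10°) = (31.63, 30.53). The perpendicularity gives MT at right angles to CM; with |MT| = 22.2 on the left of CM, T = M + 22.2·(-0.9664, 0.2571) = (10.18, 36.24). Then |AT| = |T − A| = 37.64.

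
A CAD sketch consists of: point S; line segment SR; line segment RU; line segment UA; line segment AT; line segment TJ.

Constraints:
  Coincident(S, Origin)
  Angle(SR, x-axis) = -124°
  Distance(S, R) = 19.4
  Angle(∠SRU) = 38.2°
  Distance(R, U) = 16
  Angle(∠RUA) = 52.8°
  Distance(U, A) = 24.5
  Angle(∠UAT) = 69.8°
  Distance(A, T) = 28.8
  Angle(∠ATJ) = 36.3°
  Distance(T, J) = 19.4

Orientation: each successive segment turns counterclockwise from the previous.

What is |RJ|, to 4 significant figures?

4.383

∠UAT = 69.8° gives AT at -104.8° from the x-axis; with |AT| = 28.8, T = (-23.04, -24.98). ∠ATJ = 36.3° gives TJ at 38.90° from the x-axis; with |TJ| = 19.4, J = (-7.942, -12.80). Then |RJ| = |J − R| = 4.383.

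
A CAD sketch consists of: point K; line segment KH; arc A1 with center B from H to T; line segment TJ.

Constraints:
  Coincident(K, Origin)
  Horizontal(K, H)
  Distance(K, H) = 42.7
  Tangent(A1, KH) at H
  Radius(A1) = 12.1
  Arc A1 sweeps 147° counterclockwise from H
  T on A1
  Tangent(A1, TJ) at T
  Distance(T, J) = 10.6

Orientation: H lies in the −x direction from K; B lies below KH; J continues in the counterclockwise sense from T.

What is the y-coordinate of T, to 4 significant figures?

-22.25

K is at the origin; KH is horizontal with |KH| = 42.7 and H on the −x side, so H = (-42.70, 0.000). Tangency of A1 to KH means the radius BH is perpendicular to KH, so B = H + (0, -12.1) = (-42.70, -12.10). On A1, H sits at bearing 90° from B; a 147° counterclockwise sweep puts T at bearing 237°, so T = B + 12.1·(cos 237°, sin 237°) = (-49.29, -22.25). So T.y = -22.25.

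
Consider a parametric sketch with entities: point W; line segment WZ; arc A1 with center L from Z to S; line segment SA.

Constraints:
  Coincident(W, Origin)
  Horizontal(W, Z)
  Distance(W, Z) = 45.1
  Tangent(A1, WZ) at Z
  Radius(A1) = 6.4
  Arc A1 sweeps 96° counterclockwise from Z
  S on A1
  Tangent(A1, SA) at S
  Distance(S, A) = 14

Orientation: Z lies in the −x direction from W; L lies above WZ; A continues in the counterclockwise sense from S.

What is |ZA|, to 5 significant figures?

21.557

W is at the origin; WZ is horizontal with |WZ| = 45.1 and Z on the −x side, so Z = (-45.100, 0.0000). Since A1 is tangent to WZ there, LZ ⟂ WZ, so L = Z + (0, 6.4) = (-45.100, 6.4000). On A1, Z sits at bearing -90° from L; a 96° counterclockwise sweep puts S at bearing 6°, so S = L + 6.4·(cos 6°, sin 6°) = (-38.735, 7.0690). The tangent condition forces LS to be normal to SA, so SA runs along (−sin 6°, cos 6°); with |SA| = 14.0, A = (-40.198, 20.992). Then |ZA| = |A − Z| = 21.557.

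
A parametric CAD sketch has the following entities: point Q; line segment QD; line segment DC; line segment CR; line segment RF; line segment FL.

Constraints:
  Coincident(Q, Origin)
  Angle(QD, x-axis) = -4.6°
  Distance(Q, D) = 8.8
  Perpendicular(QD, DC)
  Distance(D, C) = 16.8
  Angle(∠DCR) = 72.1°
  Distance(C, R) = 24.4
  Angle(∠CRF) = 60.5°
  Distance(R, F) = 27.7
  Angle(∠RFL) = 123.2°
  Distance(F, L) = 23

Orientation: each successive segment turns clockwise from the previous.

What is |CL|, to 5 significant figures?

28.349

Q is at the origin; QD runs at -4.6° with length 8.8, so D = (8.7717, -0.70575). QD is perpendicular to DC, so DC runs at -94.600°; with |DC| = 16.8, C = (7.4243, -17.452). ∠DCR = 72.1° gives CR at 157.50° from the x-axis; with |CR| = 24.4, R = (-15.118, -8.1142). ∠CRF = 60.5° gives RF at 38.000° from the x-axis; with |RF| = 27.7, F = (6.7095, 8.9397). ∠RFL = 123.2° gives FL at -18.800° from the x-axis; with |FL| = 23.0, L = (28.482, 1.5276). Then |CL| = |L − C| = 28.349.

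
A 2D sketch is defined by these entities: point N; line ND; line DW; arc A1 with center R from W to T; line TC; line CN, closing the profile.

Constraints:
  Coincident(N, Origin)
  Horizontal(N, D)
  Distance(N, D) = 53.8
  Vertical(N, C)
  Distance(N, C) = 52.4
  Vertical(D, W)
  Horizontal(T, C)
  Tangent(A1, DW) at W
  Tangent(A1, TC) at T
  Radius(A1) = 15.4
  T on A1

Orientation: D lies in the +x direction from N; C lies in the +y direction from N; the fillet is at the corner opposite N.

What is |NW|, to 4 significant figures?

65.30

The virtual corner opposite N is at (53.80, 52.40). Tangency of A1 to DW means the radius RW is perpendicular to DW and tangency of A1 to TC means the radius RT is perpendicular to TC, with radius 15.4, so the center R sits 15.4 in from both sides at R = (38.40, 37.00). That places the tangent points at W = (53.80, 37.00) on DW and T = (38.40, 52.40) on TC. Then |NW| = |W − N| = 65.30.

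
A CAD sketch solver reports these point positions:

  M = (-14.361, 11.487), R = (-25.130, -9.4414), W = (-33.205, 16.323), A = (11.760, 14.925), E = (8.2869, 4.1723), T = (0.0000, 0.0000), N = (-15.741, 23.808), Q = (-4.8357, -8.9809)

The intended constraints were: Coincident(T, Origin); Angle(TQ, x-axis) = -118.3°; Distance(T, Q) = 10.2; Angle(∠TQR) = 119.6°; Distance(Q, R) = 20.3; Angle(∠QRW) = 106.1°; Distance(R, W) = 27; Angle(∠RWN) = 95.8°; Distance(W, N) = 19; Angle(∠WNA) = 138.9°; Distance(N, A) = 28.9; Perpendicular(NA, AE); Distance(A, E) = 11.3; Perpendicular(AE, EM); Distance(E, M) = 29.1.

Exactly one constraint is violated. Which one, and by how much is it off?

Distance(E, M) = 29.1 — off by 5.30.

T = (0.00, 0.00) ✓; TQ at -118.3° ✓; |TQ| = 10.20 ✓; ∠TQR = 119.6° ✓; |QR| = 20.30 ✓; ∠QRW = 106.1° ✓; |RW| = 27.00 ✓; ∠RWN = 95.80° ✓; |WN| = 19.00 ✓; ∠WNA = 138.9° ✓; |NA| = 28.90 ✓; ∠(NA, AE) = 90.00° ✓; |AE| = 11.30 ✓; ∠(AE, EM) = 90.00° ✓; |EM| = 23.80 ✗.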